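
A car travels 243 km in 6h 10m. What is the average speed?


Distance: 243 km
Time: 6h 10m = 370 min = 370/60 = 37/6 hours
Speed = 243 ÷ (37/6) = 243 × 6 / 37 = 1458/37 ≈ 39.4 km/h

39.4 km/h


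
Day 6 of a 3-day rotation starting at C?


Shift B

Shifts: A, B, C
Start: C (index 2)
Day 6: (2 + 6 - 1) mod 3
= 7 mod 3
= 1
Index 1 → shift B


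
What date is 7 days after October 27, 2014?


Start: October 27, 2014
Add 7 days
October 27 → November 1: 31 - 27 + 1 = 5 days (7 - 5 = 2 left)
November 1 + 2 = November 3, 2014

November 3, 2014


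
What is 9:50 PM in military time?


21:50

Input: 9:50 PM
PM: 9 + 12 = 21


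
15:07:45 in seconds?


Hours: 15 × 3600 = 54000
Minutes: 7 × 60 = 420
Seconds: 45
Total = 54000 + 420 + 45 = 54465

54465 seconds


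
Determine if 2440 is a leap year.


Rules: divisible by 4 AND (not by 100 OR by 400)
2440 ÷ 4 = 610 exactly → divisible by 4
2440 ÷ 100 = 24 remainder 40 → not divisible by 100
Divisible by 4 but not by 100 → leap year

Yes


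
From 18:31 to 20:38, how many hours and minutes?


2h 7m

End time in minutes: 20×60 + 38 = 1238
Start time in minutes: 18×60 + 31 = 1111
Difference = 1238 - 1111 = 127 minutes
= 2 hours 7 minutes


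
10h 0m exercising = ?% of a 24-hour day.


41.7%

Time: 600 minutes
Day: 1440 minutes
Percentage = (600/1440) × 100 ≈ 41.7%


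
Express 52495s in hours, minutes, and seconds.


14h 34m 55s

Hours: 52495 ÷ 3600 = 14 remainder 2095
Minutes: 2095 ÷ 60 = 34 remainder 55
Seconds: 55


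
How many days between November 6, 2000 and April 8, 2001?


From November 6, 2000 to April 8, 2001
Rest of November 2000: 30 - 6 = 24
Full months: December 31, January 31, February 2001 28, March 31
Days into April 2001: 8
Total = 24 + 31 + 31 + 28 + 31 + 8 = 153 days

153 days


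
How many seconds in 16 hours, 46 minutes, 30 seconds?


60390 seconds

Hours: 16 × 3600 = 57600
Minutes: 46 × 60 = 2760
Seconds: 30
Total = 57600 + 2760 + 30 = 60390


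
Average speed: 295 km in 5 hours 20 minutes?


Distance: 295 km
Time: 5h 20m = 320 min = 320/60 = 16/3 hours
Speed = 295 ÷ (16/3) = 295 × 3 / 16 = 885/16 ≈ 55.3 km/h

55.3 km/h


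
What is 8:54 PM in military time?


Input: 8:54 PM
PM: 8 + 12 = 20

20:54


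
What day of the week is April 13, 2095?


Zeller's congruence:
q=13, m=4, k=95, j=20
h = (13 + ⌊13×5/5⌋ + 95 + ⌊95/4⌋ + ⌊20/4⌋ - 2×20) mod 7
= (13 + 13 + 95 + 23 + 5 - 40) mod 7
= 109 mod 7 = 4
h=4 → Wednesday

Wednesday


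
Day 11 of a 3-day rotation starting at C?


Shift A

Shifts: A, B, C
Start: C (index 2)
Day 11: (2 + 11 - 1) mod 3
= 12 mod 3
= 0
Index 0 → shift A


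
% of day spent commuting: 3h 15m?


Time: 195 minutes
Day: 1440 minutes
Percentage = (195/1440) × 100 ≈ 13.5%

13.5%


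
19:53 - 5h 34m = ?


14:19

Start: 1193 minutes from midnight
Subtract: 334 minutes
Remaining: 1193 - 334 = 859
Hours: 14, Minutes: 19


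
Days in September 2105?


30 days

Month: September (month 9)
September has 30 days


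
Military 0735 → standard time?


Hour: 7
7 < 12 → AM

7:35 AM


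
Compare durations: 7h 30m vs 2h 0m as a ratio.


15:4 (3.75)

Duration 1: 450 minutes
Duration 2: 120 minutes
Ratio = 450:120
GCD = 30
Simplified = 15:4
As a decimal: 15/4 = 3.75


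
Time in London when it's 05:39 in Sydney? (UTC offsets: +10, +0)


19:39 (previous day)

Time difference = UTC+0 - UTC+10 = -10 hours
New hour = (5 -10) mod 24
= -5 mod 24 = 19
Minutes unchanged → 19:39; -5 < 0 → previous day


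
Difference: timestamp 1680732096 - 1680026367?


Difference = 1680732096 - 1680026367 = 705729 seconds
In hours: 705729 / 3600 ≈ 196.0
In days: 705729 / 86400 ≈ 8.17

705729 seconds (196.0 hours / 8.17 days)


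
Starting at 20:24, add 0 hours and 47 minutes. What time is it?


Start: 1224 minutes from midnight
Add: 47 minutes
Total: 1271 minutes
Hours: 1271 ÷ 60 = 21 remainder 11

21:11


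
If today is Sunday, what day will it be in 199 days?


Wednesday

Start: Sunday (index 6)
(6 + 199) mod 7
= 205 mod 7
= 2
Index 2 → Wednesday


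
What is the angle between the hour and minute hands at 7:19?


Hour hand = 7×30 + 19×0.5 = 219.5°
Minute hand = 19×6 = 114°
Difference = |219.5 - 114| = 105.5°

105.5°


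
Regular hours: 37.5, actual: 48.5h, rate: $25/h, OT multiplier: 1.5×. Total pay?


$1350.00

Regular: 37.5h × $25 = $937.50
Overtime: 48.5 - 37.5 = 11.0h
OT pay: 11.0h × $25 × 1.5 = $412.50
Total = $937.50 + $412.50 = $1350.00


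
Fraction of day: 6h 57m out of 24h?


0.2896 (28.96%)

Total minutes: 6×60 + 57 = 417
Day = 24×60 = 1440 minutes
Fraction = 417/1440 ≈ 0.2896
As a percentage: 417/1440 × 100 ≈ 28.96%


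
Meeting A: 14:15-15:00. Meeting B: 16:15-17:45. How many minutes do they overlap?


Meeting A: 855-900 (in minutes from midnight)
Meeting B: 975-1065
Overlap start = max(855, 975) = 975
Overlap end = min(900, 1065) = 900
Overlap = max(0, 900 - 975) = 0 min

0 minutes


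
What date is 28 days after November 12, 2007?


Start: November 12, 2007
Add 28 days
November 12 → December 1: 30 - 12 + 1 = 19 days (28 - 19 = 9 left)
December 1 + 9 = December 10, 2007

December 10, 2007


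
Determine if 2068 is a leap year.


Rules: divisible by 4 AND (not by 100 OR by 400)
2068 ÷ 4 = 517 exactly → divisible by 4
2068 ÷ 100 = 20 remainder 68 → not divisible by 100
Divisible by 4 but not by 100 → leap year

Yes


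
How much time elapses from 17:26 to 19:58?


End time in minutes: 19×60 + 58 = 1198
Start time in minutes: 17×60 + 26 = 1046
Difference = 1198 - 1046 = 152 minutes
= 2 hours 32 minutes

2h 32m


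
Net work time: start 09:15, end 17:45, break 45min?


Total time = (17×60+45) - (9×60+15)
= 1065 - 555 = 510 min
Minus break: 510 - 45 = 465 min
= 7h 45m

7h 45m (465 minutes)


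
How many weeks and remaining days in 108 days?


Weeks: 108 ÷ 7 = 15 remainder 3

15 weeks 3 days


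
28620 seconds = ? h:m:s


7h 57m 0s

Hours: 28620 ÷ 3600 = 7 remainder 3420
Minutes: 3420 ÷ 60 = 57 remainder 0
Seconds: 0


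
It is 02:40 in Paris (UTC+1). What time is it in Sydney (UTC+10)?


11:40

Time difference = UTC+10 - UTC+1 = +9 hours
New hour = (2 + 9) mod 24
= 11 mod 24 = 11
Minutes unchanged → 11:40


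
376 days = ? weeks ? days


Weeks: 376 ÷ 7 = 53 remainder 5

53 weeks 5 days


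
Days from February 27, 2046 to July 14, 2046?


137 days

From February 27, 2046 to July 14, 2046
Rest of February 2046: 28 - 27 = 1
Full months: March 31, April 30, May 31, June 30
Days into July 2046: 14
Total = 1 + 31 + 30 + 31 + 30 + 14 = 137 days


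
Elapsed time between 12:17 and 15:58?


3h 41m

End time in minutes: 15×60 + 58 = 958
Start time in minutes: 12×60 + 17 = 737
Difference = 958 - 737 = 221 minutes
= 3 hours 41 minutes


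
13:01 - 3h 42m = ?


Start: 781 minutes from midnight
Subtract: 222 minutes
Remaining: 781 - 222 = 559
Hours: 9, Minutes: 19

09:19


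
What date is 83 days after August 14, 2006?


Start: August 14, 2006
Add 83 days
August 14 → September 1: 31 - 14 + 1 = 18 days (83 - 18 = 65 left)
September 1 → October 1: 30 - 1 + 1 = 30 days (65 - 30 = 35 left)
October 1 → November 1: 31 - 1 + 1 = 31 days (35 - 31 = 4 left)
November 1 + 4 = November 5, 2006

November 5, 2006


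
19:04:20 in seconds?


68660 seconds

Hours: 19 × 3600 = 68400
Minutes: 4 × 60 = 240
Seconds: 20
Total = 68400 + 240 + 20 = 68660


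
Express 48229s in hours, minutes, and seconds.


13h 23m 49s

Hours: 48229 ÷ 3600 = 13 remainder 1429
Minutes: 1429 ÷ 60 = 23 remainder 49
Seconds: 49


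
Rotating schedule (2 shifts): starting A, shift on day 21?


Shifts: A, B
Start: A (index 0)
Day 21: (0 + 21 - 1) mod 2
= 20 mod 2
= 0
Index 0 → shift A

Shift A


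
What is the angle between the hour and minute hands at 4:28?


Hour hand = 4×30 + 28×0.5 = 134.0°
Minute hand = 28×6 = 168°
Difference = |134.0 - 168| = 34.0°

34.0°


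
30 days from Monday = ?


Wednesday

Start: Monday (index 0)
(0 + 30) mod 7
= 30 mod 7
= 2
Index 2 → Wednesday


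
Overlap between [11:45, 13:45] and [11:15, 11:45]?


Meeting A: 705-825 (in minutes from midnight)
Meeting B: 675-705
Overlap start = max(705, 675) = 705
Overlap end = min(825, 705) = 705
Overlap = max(0, 705 - 705) = 0 min

0 minutes


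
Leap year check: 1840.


Rules: divisible by 4 AND (not by 100 OR by 400)
1840 ÷ 4 = 460 exactly → divisible by 4
1840 ÷ 100 = 18 remainder 40 → not divisible by 100
Divisible by 4 but not by 100 → leap year

Yes


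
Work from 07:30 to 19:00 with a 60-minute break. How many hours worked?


10h 30m (630 minutes)

Total time = (19×60+0) - (7×60+30)
= 1140 - 450 = 690 min
Minus break: 690 - 60 = 630 min
= 10h 30m


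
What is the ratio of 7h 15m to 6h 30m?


Duration 1: 435 minutes
Duration 2: 390 minutes
Ratio = 435:390
GCD = 15
Simplified = 29:26
As a decimal: 29/26 ≈ 1.12

29:26 (1.12)


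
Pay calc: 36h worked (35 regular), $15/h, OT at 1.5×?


$547.50

Regular: 35h × $15 = $525.00
Overtime: 36 - 35 = 1h
OT pay: 1h × $15 × 1.5 = $22.50
Total = $525.00 + $22.50 = $547.50


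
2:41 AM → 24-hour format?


02:41

Input: 2:41 AM
AM hour stays: 2


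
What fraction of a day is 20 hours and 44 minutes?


0.8639 (86.39%)

Total minutes: 20×60 + 44 = 1244
Day = 24×60 = 1440 minutes
Fraction = 1244/1440 ≈ 0.8639
As a percentage: 1244/1440 × 100 ≈ 86.39%


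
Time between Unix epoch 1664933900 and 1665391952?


Difference = 1665391952 - 1664933900 = 458052 seconds
In hours: 458052 / 3600 ≈ 127.2
In days: 458052 / 86400 ≈ 5.30

458052 seconds (127.2 hours / 5.30 days)


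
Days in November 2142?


30 days

Month: November (month 11)
November has 30 days


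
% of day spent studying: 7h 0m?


Time: 420 minutes
Day: 1440 minutes
Percentage = (420/1440) × 100 ≈ 29.2%

29.2%


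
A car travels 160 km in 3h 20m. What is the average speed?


Distance: 160 km
Time: 3h 20m = 200 min = 200/60 = 10/3 hours
Speed = 160 ÷ (10/3) = 160 × 3 / 10 = 480/10 = 48.0 km/h

48.0 km/h


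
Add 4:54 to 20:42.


01:36 (next day)

Start: 1242 minutes from midnight
Add: 294 minutes
Total: 1536 minutes
Hours: 1536 ÷ 60 = 25 remainder 36
25 ≥ 24 → 25 - 24 = 1 (next day)


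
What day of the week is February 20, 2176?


Tuesday

Zeller's congruence:
q=20, m=14, k=75, j=21
h = (20 + ⌊13×15/5⌋ + 75 + ⌊75/4⌋ + ⌊21/4⌋ - 2×21) mod 7
= (20 + 39 + 75 + 18 + 5 - 42) mod 7
= 115 mod 7 = 3
h=3 → Tuesday


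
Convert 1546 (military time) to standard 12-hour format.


Hour: 15
15 - 12 = 3 → PM

3:46 PM


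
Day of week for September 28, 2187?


Zeller's congruence:
q=28, m=9, k=87, j=21
h = (28 + ⌊13×10/5⌋ + 87 + ⌊87/4⌋ + ⌊21/4⌋ - 2×21) mod 7
= (28 + 26 + 87 + 21 + 5 - 42) mod 7
= 125 mod 7 = 6
h=6 → Friday

Friday


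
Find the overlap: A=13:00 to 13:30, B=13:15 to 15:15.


Meeting A: 780-810 (in minutes from midnight)
Meeting B: 795-915
Overlap start = max(780, 795) = 795
Overlap end = min(810, 915) = 810
Overlap = max(0, 810 - 795) = 15 min

15 minutes


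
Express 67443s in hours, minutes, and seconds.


Hours: 67443 ÷ 3600 = 18 remainder 2643
Minutes: 2643 ÷ 60 = 44 remainder 3
Seconds: 3

18h 44m 3s


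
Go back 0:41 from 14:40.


Start: 880 minutes from midnight
Subtract: 41 minutes
Remaining: 880 - 41 = 839
Hours: 13, Minutes: 59

13:59


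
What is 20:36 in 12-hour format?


8:36 PM

Hour: 20
20 - 12 = 8 → PM


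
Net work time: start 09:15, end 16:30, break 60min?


Total time = (16×60+30) - (9×60+15)
= 990 - 555 = 435 min
Minus break: 435 - 60 = 375 min
= 6h 15m

6h 15m (375 minutes)


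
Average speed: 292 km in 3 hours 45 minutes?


77.9 km/h

Distance: 292 km
Time: 3h 45m = 225 min = 225/60 = 15/4 hours
Speed = 292 ÷ (15/4) = 292 × 4 / 15 = 1168/15 ≈ 77.9 km/h


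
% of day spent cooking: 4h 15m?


Time: 255 minutes
Day: 1440 minutes
Percentage = (255/1440) × 100 ≈ 17.7%

17.7%


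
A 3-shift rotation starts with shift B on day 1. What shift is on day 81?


Shifts: A, B, C
Start: B (index 1)
Day 81: (1 + 81 - 1) mod 3
= 81 mod 3
= 0
Index 0 → shift A

Shift A


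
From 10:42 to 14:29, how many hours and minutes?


3h 47m

End time in minutes: 14×60 + 29 = 869
Start time in minutes: 10×60 + 42 = 642
Difference = 869 - 642 = 227 minutes
= 3 hours 47 minutes


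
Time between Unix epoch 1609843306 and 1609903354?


60048 seconds (16.7 hours / 0.70 days)

Difference = 1609903354 - 1609843306 = 60048 seconds
In hours: 60048 / 3600 ≈ 16.7
In days: 60048 / 86400 ≈ 0.70


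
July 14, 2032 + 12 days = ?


Start: July 14, 2032
Add 12 days
July 14 + 12 = July 26, 2032

July 26, 2032


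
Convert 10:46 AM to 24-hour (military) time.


Input: 10:46 AM
AM hour stays: 10

10:46


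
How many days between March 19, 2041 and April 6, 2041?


From March 19, 2041 to April 6, 2041
Rest of March 2041: 31 - 19 = 12
Days into April 2041: 6
Total = 12 + 6 = 18 days

18 days


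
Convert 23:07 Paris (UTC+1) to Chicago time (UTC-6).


Time difference = UTC-6 - UTC+1 = -7 hours
New hour = (23 -7) mod 24
= 16 mod 24 = 16
Minutes unchanged → 16:07

16:07


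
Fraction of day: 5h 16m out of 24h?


0.2194 (21.94%)

Total minutes: 5×60 + 16 = 316
Day = 24×60 = 1440 minutes
Fraction = 316/1440 ≈ 0.2194
As a percentage: 316/1440 × 100 ≈ 21.94%


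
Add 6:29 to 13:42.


20:11

Start: 822 minutes from midnight
Add: 389 minutes
Total: 1211 minutes
Hours: 1211 ÷ 60 = 20 remainder 11


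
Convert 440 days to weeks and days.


62 weeks 6 days

Weeks: 440 ÷ 7 = 62 remainder 6


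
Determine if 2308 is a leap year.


Yes

Rules: divisible by 4 AND (not by 100 OR by 400)
2308 ÷ 4 = 577 exactly → divisible by 4
2308 ÷ 100 = 23 remainder 8 → not divisible by 100
Divisible by 4 but not by 100 → leap year


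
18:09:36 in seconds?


Hours: 18 × 3600 = 64800
Minutes: 9 × 60 = 540
Seconds: 36
Total = 64800 + 540 + 36 = 65376

65376 seconds


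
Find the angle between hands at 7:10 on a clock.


Hour hand = 7×30 + 10×0.5 = 215.0°
Minute hand = 10×6 = 60°
Difference = |215.0 - 60| = 155.0°

155.0°


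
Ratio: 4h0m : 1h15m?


16:5 (3.20)

Duration 1: 240 minutes
Duration 2: 75 minutes
Ratio = 240:75
GCD = 15
Simplified = 16:5
As a decimal: 16/5 = 3.20


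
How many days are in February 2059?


28 days

Month: February (month 2)
February: 28 or 29 (leap year)
2059 leap year? No


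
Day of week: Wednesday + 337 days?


Start: Wednesday (index 2)
(2 + 337) mod 7
= 339 mod 7
= 3
Index 3 → Thursday

Thursday


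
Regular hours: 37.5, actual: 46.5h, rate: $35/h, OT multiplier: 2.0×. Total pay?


$1942.50

Regular: 37.5h × $35 = $1312.50
Overtime: 46.5 - 37.5 = 9.0h
OT pay: 9.0h × $35 × 2.0 = $630.00
Total = $1312.50 + $630.00 = $1942.50


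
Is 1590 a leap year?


No

Rules: divisible by 4 AND (not by 100 OR by 400)
1590 ÷ 4 = 397 remainder 2 → not divisible by 4
Not divisible by 4 → not a leap year


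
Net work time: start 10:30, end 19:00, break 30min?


Total time = (19×60+0) - (10×60+30)
= 1140 - 630 = 510 min
Minus break: 510 - 30 = 480 min
= 8h 0m

8h 0m (480 minutes)


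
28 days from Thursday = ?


Thursday

Start: Thursday (index 3)
(3 + 28) mod 7
= 31 mod 7
= 3
Index 3 → Thursday


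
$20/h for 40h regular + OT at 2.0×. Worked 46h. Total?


Regular: 40h × $20 = $800.00
Overtime: 46 - 40 = 6h
OT pay: 6h × $20 × 2.0 = $240.00
Total = $800.00 + $240.00 = $1040.00

$1040.00


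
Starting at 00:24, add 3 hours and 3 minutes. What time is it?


Start: 24 minutes from midnight
Add: 183 minutes
Total: 207 minutes
Hours: 207 ÷ 60 = 3 remainder 27

03:27


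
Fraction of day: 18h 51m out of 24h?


0.7854 (78.54%)

Total minutes: 18×60 + 51 = 1131
Day = 24×60 = 1440 minutes
Fraction = 1131/1440 ≈ 0.7854
As a percentage: 1131/1440 × 100 ≈ 78.54%


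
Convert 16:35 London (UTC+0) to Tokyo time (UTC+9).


01:35 (next day)

Time difference = UTC+9 - UTC+0 = +9 hours
New hour = (16 + 9) mod 24
= 25 mod 24 = 1
Minutes unchanged → 01:35; 25 ≥ 24 → next day


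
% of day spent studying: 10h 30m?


43.8%

Time: 630 minutes
Day: 1440 minutes
Percentage = (630/1440) × 100 ≈ 43.8%


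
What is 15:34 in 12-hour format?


3:34 PM

Hour: 15
15 - 12 = 3 → PM


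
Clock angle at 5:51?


Hour hand = 5×30 + 51×0.5 = 175.5°
Minute hand = 51×6 = 306°
Difference = |175.5 - 306| = 130.5°

130.5°


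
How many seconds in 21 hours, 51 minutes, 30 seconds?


Hours: 21 × 3600 = 75600
Minutes: 51 × 60 = 3060
Seconds: 30
Total = 75600 + 3060 + 30 = 78690

78690 seconds


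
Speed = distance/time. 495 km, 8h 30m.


Distance: 495 km
Time: 8h 30m = 510 min = 510/60 = 17/2 hours
Speed = 495 ÷ (17/2) = 495 × 2 / 17 = 990/17 ≈ 58.2 km/h

58.2 km/h


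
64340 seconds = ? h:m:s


Hours: 64340 ÷ 3600 = 17 remainder 3140
Minutes: 3140 ÷ 60 = 52 remainder 20
Seconds: 20

17h 52m 20s


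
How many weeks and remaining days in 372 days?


Weeks: 372 ÷ 7 = 53 remainder 1

53 weeks 1 days


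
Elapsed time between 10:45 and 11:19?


0h 34m

End time in minutes: 11×60 + 19 = 679
Start time in minutes: 10×60 + 45 = 645
Difference = 679 - 645 = 34 minutes
= 0 hours 34 minutes


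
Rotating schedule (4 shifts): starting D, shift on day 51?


Shift B

Shifts: A, B, C, D
Start: D (index 3)
Day 51: (3 + 51 - 1) mod 4
= 53 mod 4
= 1
Index 1 → shift B


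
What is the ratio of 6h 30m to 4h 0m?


13:8 (1.63)

Duration 1: 390 minutes
Duration 2: 240 minutes
Ratio = 390:240
GCD = 30
Simplified = 13:8
As a decimal: 13/8 ≈ 1.63


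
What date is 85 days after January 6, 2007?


Start: January 6, 2007
Add 85 days
January 6 → February 1: 31 - 6 + 1 = 26 days (85 - 26 = 59 left)
February 1 → March 1: 28 - 1 + 1 = 28 days (59 - 28 = 31 left)
March 1 → April 1: 31 - 1 + 1 = 31 days (31 - 31 = 0 left)
Land exactly on April 1, 2007

April 1, 2007


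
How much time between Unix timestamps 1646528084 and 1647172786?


644702 seconds (179.1 hours / 7.46 days)

Difference = 1647172786 - 1646528084 = 644702 seconds
In hours: 644702 / 3600 ≈ 179.1
In days: 644702 / 86400 ≈ 7.46


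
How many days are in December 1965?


31 days

Month: December (month 12)
December has 31 days


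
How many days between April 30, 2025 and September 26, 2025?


From April 30, 2025 to September 26, 2025
Rest of April 2025: 30 - 30 = 0
Full months: May 31, June 30, July 31, August 31
Days into September 2025: 26
Total = 0 + 31 + 30 + 31 + 31 + 26 = 149 days

149 days


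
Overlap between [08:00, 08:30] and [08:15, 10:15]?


15 minutes

Meeting A: 480-510 (in minutes from midnight)
Meeting B: 495-615
Overlap start = max(480, 495) = 495
Overlap end = min(510, 615) = 510
Overlap = max(0, 510 - 495) = 15 min


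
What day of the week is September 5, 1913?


Zeller's congruence:
q=5, m=9, k=13, j=19
h = (5 + ⌊13×10/5⌋ + 13 + ⌊13/4⌋ + ⌊19/4⌋ - 2×19) mod 7
= (5 + 26 + 13 + 3 + 4 - 38) mod 7
= 13 mod 7 = 6
h=6 → Friday

Friday


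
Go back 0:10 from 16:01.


Start: 961 minutes from midnight
Subtract: 10 minutes
Remaining: 961 - 10 = 951
Hours: 15, Minutes: 51

15:51


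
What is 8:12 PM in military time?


Input: 8:12 PM
PM: 8 + 12 = 20

20:12


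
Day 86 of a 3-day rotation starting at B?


Shift C

Shifts: A, B, C
Start: B (index 1)
Day 86: (1 + 86 - 1) mod 3
= 86 mod 3
= 2
Index 2 → shift C


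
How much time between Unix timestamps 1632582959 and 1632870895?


Difference = 1632870895 - 1632582959 = 287936 seconds
In hours: 287936 / 3600 ≈ 80.0
In days: 287936 / 86400 ≈ 3.33

287936 seconds (80.0 hours / 3.33 days)


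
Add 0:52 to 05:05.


Start: 305 minutes from midnight
Add: 52 minutes
Total: 357 minutes
Hours: 357 ÷ 60 = 5 remainder 57

05:57


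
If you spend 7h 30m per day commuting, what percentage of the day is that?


Time: 450 minutes
Day: 1440 minutes
Percentage = (450/1440) × 100 ≈ 31.3%

31.3%


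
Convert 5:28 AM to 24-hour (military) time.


Input: 5:28 AM
AM hour stays: 5

05:28


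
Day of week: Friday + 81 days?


Start: Friday (index 4)
(4 + 81) mod 7
= 85 mod 7
= 1
Index 1 → Tuesday

Tuesday


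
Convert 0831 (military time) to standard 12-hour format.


Hour: 8
8 < 12 → AM

8:31 AM


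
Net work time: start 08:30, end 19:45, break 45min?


Total time = (19×60+45) - (8×60+30)
= 1185 - 510 = 675 min
Minus break: 675 - 45 = 630 min
= 10h 30m

10h 30m (630 minutes)


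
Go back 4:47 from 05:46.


00:59

Start: 346 minutes from midnight
Subtract: 287 minutes
Remaining: 346 - 287 = 59
Hours: 0, Minutes: 59


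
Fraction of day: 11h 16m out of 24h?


0.4694 (46.94%)

Total minutes: 11×60 + 16 = 676
Day = 24×60 = 1440 minutes
Fraction = 676/1440 ≈ 0.4694
As a percentage: 676/1440 × 100 ≈ 46.94%


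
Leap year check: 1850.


Rules: divisible by 4 AND (not by 100 OR by 400)
1850 ÷ 4 = 462 remainder 2 → not divisible by 4
Not divisible by 4 → not a leap year

No


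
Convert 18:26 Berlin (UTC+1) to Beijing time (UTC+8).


Time difference = UTC+8 - UTC+1 = +7 hours
New hour = (18 + 7) mod 24
= 25 mod 24 = 1
Minutes unchanged → 01:26; 25 ≥ 24 → next day

01:26 (next day)


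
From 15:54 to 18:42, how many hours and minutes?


End time in minutes: 18×60 + 42 = 1122
Start time in minutes: 15×60 + 54 = 954
Difference = 1122 - 954 = 168 minutes
= 2 hours 48 minutes

2h 48m


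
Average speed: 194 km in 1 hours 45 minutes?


Distance: 194 km
Time: 1h 45m = 105 min = 105/60 = 7/4 hours
Speed = 194 ÷ (7/4) = 194 × 4 / 7 = 776/7 ≈ 110.9 km/h

110.9 km/h


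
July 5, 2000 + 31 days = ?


Start: July 5, 2000
Add 31 days
July 5 → August 1: 31 - 5 + 1 = 27 days (31 - 27 = 4 left)
August 1 + 4 = August 5, 2000

August 5, 2000


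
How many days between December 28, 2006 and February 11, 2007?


From December 28, 2006 to February 11, 2007
Rest of December 2006: 31 - 28 = 3
Full months: January 31
Days into February 2007: 11
Total = 3 + 31 + 11 = 45 days

45 days


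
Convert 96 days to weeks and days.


13 weeks 5 days

Weeks: 96 ÷ 7 = 13 remainder 5


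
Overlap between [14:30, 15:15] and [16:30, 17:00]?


0 minutes

Meeting A: 870-915 (in minutes from midnight)
Meeting B: 990-1020
Overlap start = max(870, 990) = 990
Overlap end = min(915, 1020) = 915
Overlap = max(0, 915 - 990) = 0 min


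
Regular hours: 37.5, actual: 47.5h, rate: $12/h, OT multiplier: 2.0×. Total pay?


$690.00

Regular: 37.5h × $12 = $450.00
Overtime: 47.5 - 37.5 = 10.0h
OT pay: 10.0h × $12 × 2.0 = $240.00
Total = $450.00 + $240.00 = $690.00


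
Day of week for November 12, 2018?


Zeller's congruence:
q=12, m=11, k=18, j=20
h = (12 + ⌊13×12/5⌋ + 18 + ⌊18/4⌋ + ⌊20/4⌋ - 2×20) mod 7
= (12 + 31 + 18 + 4 + 5 - 40) mod 7
= 30 mod 7 = 2
h=2 → Monday

Monday


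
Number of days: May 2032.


31 days

Month: May (month 5)
May has 31 days


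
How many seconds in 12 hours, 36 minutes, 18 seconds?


45378 seconds

Hours: 12 × 3600 = 43200
Minutes: 36 × 60 = 2160
Seconds: 18
Total = 43200 + 2160 + 18 = 45378


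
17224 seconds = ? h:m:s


4h 47m 4s

Hours: 17224 ÷ 3600 = 4 remainder 2824
Minutes: 2824 ÷ 60 = 47 remainder 4
Seconds: 4


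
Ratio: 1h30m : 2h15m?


2:3 (0.67)

Duration 1: 90 minutes
Duration 2: 135 minutes
Ratio = 90:135
GCD = 45
Simplified = 2:3
As a decimal: 2/3 ≈ 0.67


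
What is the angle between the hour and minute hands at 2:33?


Hour hand = 2×30 + 33×0.5 = 76.5°
Minute hand = 33×6 = 198°
Difference = |76.5 - 198| = 121.5°

121.5°


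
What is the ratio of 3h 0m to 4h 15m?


Duration 1: 180 minutes
Duration 2: 255 minutes
Ratio = 180:255
GCD = 15
Simplified = 12:17
As a decimal: 12/17 ≈ 0.71

12:17 (0.71)


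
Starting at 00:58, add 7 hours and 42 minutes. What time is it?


08:40

Start: 58 minutes from midnight
Add: 462 minutes
Total: 520 minutes
Hours: 520 ÷ 60 = 8 remainder 40


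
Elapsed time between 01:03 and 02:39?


1h 36m

End time in minutes: 2×60 + 39 = 159
Start time in minutes: 1×60 + 3 = 63
Difference = 159 - 63 = 96 minutes
= 1 hours 36 minutes


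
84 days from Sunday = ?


Sunday

Start: Sunday (index 6)
(6 + 84) mod 7
= 90 mod 7
= 6
Index 6 → Sunday


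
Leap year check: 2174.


No

Rules: divisible by 4 AND (not by 100 OR by 400)
2174 ÷ 4 = 543 remainder 2 → not divisible by 4
Not divisible by 4 → not a leap year


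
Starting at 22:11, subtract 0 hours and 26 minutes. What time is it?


Start: 1331 minutes from midnight
Subtract: 26 minutes
Remaining: 1331 - 26 = 1305
Hours: 21, Minutes: 45

21:45


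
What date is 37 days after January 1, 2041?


February 7, 2041

Start: January 1, 2041
Add 37 days
January 1 → February 1: 31 - 1 + 1 = 31 days (37 - 31 = 6 left)
February 1 + 6 = February 7, 2041


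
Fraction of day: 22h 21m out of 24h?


0.9313 (93.13%)

Total minutes: 22×60 + 21 = 1341
Day = 24×60 = 1440 minutes
Fraction = 1341/1440 ≈ 0.9313
As a percentage: 1341/1440 × 100 ≈ 93.13%


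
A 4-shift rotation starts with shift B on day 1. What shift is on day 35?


Shifts: A, B, C, D
Start: B (index 1)
Day 35: (1 + 35 - 1) mod 4
= 35 mod 4
= 3
Index 3 → shift D

Shift D


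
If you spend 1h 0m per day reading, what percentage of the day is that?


Time: 60 minutes
Day: 1440 minutes
Percentage = (60/1440) × 100 ≈ 4.2%

4.2%


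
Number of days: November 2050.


Month: November (month 11)
November has 30 days

30 days


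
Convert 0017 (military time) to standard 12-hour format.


12:17 AM

Hour: 0
0 → 12 AM (midnight)


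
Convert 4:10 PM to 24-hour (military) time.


Input: 4:10 PM
PM: 4 + 12 = 16

16:10


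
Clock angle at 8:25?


102.5°

Hour hand = 8×30 + 25×0.5 = 252.5°
Minute hand = 25×6 = 150°
Difference = |252.5 - 150| = 102.5°


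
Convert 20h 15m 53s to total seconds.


Hours: 20 × 3600 = 72000
Minutes: 15 × 60 = 900
Seconds: 53
Total = 72000 + 900 + 53 = 72953

72953 seconds


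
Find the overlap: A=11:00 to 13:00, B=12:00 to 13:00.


60 minutes

Meeting A: 660-780 (in minutes from midnight)
Meeting B: 720-780
Overlap start = max(660, 720) = 720
Overlap end = min(780, 780) = 780
Overlap = max(0, 780 - 720) = 60 min


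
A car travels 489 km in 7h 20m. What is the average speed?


Distance: 489 km
Time: 7h 20m = 440 min = 440/60 = 22/3 hours
Speed = 489 ÷ (22/3) = 489 × 3 / 22 = 1467/22 ≈ 66.7 km/h

66.7 km/h


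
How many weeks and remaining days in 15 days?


Weeks: 15 ÷ 7 = 2 remainder 1

2 weeks 1 days


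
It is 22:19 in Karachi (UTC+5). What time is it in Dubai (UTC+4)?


Time difference = UTC+4 - UTC+5 = -1 hours
New hour = (22 -1) mod 24
= 21 mod 24 = 21
Minutes unchanged → 21:19

21:19


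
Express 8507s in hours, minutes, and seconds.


Hours: 8507 ÷ 3600 = 2 remainder 1307
Minutes: 1307 ÷ 60 = 21 remainder 47
Seconds: 47

2h 21m 47s


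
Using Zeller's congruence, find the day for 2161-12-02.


Wednesday

Zeller's congruence:
q=2, m=12, k=61, j=21
h = (2 + ⌊13×13/5⌋ + 61 + ⌊61/4⌋ + ⌊21/4⌋ - 2×21) mod 7
= (2 + 33 + 61 + 15 + 5 - 42) mod 7
= 74 mod 7 = 4
h=4 → Wednesday


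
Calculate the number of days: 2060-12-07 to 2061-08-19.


From December 7, 2060 to August 19, 2061
Rest of December 2060: 31 - 7 = 24
Full months: January 31, February 2061 28, March 31, April 30, May 31, June 30, July 31
Days into August 2061: 19
Total = 24 + 31 + 28 + 31 + 30 + 31 + 30 + 31 + 19 = 255 days

255 days


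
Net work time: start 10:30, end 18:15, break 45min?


7h 0m (420 minutes)

Total time = (18×60+15) - (10×60+30)
= 1095 - 630 = 465 min
Minus break: 465 - 45 = 420 min
= 7h 0m


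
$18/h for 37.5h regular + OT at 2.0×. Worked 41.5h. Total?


$819.00

Regular: 37.5h × $18 = $675.00
Overtime: 41.5 - 37.5 = 4.0h
OT pay: 4.0h × $18 × 2.0 = $144.00
Total = $675.00 + $144.00 = $819.00


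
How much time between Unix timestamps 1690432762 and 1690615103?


182341 seconds (50.7 hours / 2.11 days)

Difference = 1690615103 - 1690432762 = 182341 seconds
In hours: 182341 / 3600 ≈ 50.7
In days: 182341 / 86400 ≈ 2.11


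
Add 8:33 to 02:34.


11:07

Start: 154 minutes from midnight
Add: 513 minutes
Total: 667 minutes
Hours: 667 ÷ 60 = 11 remainder 7


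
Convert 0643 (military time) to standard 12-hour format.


6:43 AM

Hour: 6
6 < 12 → AM


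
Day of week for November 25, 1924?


Tuesday

Zeller's congruence:
q=25, m=11, k=24, j=19
h = (25 + ⌊13×12/5⌋ + 24 + ⌊24/4⌋ + ⌊19/4⌋ - 2×19) mod 7
= (25 + 31 + 24 + 6 + 4 - 38) mod 7
= 52 mod 7 = 3
h=3 → Tuesday


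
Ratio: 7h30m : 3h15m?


Duration 1: 450 minutes
Duration 2: 195 minutes
Ratio = 450:195
GCD = 15
Simplified = 30:13
As a decimal: 30/13 ≈ 2.31

30:13 (2.31)


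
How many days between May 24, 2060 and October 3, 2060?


From May 24, 2060 to October 3, 2060
Rest of May 2060: 31 - 24 = 7
Full months: June 30, July 31, August 31, September 30
Days into October 2060: 3
Total = 7 + 30 + 31 + 31 + 30 + 3 = 132 days

132 days


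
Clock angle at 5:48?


Hour hand = 5×30 + 48×0.5 = 174.0°
Minute hand = 48×6 = 288°
Difference = |174.0 - 288| = 114.0°

114.0°


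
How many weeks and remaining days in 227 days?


32 weeks 3 days

Weeks: 227 ÷ 7 = 32 remainder 3


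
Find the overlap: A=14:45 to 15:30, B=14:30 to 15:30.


45 minutes

Meeting A: 885-930 (in minutes from midnight)
Meeting B: 870-930
Overlap start = max(885, 870) = 885
Overlap end = min(930, 930) = 930
Overlap = max(0, 930 - 885) = 45 min


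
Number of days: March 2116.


31 days

Month: March (month 3)
March has 31 days


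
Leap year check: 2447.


Rules: divisible by 4 AND (not by 100 OR by 400)
2447 ÷ 4 = 611 remainder 3 → not divisible by 4
Not divisible by 4 → not a leap year

No


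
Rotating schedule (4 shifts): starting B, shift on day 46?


Shift C

Shifts: A, B, C, D
Start: B (index 1)
Day 46: (1 + 46 - 1) mod 4
= 46 mod 4
= 2
Index 2 → shift C


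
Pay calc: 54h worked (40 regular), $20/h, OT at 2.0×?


$1360.00

Regular: 40h × $20 = $800.00
Overtime: 54 - 40 = 14h
OT pay: 14h × $20 × 2.0 = $560.00
Total = $800.00 + $560.00 = $1360.00


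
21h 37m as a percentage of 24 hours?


0.9007 (90.07%)

Total minutes: 21×60 + 37 = 1297
Day = 24×60 = 1440 minutes
Fraction = 1297/1440 ≈ 0.9007
As a percentage: 1297/1440 × 100 ≈ 90.07%


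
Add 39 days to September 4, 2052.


October 13, 2052

Start: September 4, 2052
Add 39 days
September 4 → October 1: 30 - 4 + 1 = 27 days (39 - 27 = 12 left)
October 1 + 12 = October 13, 2052


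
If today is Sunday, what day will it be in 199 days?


Start: Sunday (index 6)
(6 + 199) mod 7
= 205 mod 7
= 2
Index 2 → Wednesday

Wednesday


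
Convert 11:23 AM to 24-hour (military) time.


Input: 11:23 AM
AM hour stays: 11

11:23


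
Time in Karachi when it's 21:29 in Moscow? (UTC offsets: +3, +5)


23:29

Time difference = UTC+5 - UTC+3 = +2 hours
New hour = (21 + 2) mod 24
= 23 mod 24 = 23
Minutes unchanged → 23:29


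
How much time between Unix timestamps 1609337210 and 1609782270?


445060 seconds (123.6 hours / 5.15 days)

Difference = 1609782270 - 1609337210 = 445060 seconds
In hours: 445060 / 3600 ≈ 123.6
In days: 445060 / 86400 ≈ 5.15


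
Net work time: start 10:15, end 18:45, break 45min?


Total time = (18×60+45) - (10×60+15)
= 1125 - 615 = 510 min
Minus break: 510 - 45 = 465 min
= 7h 45m

7h 45m (465 minutes)


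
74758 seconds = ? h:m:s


20h 45m 58s

Hours: 74758 ÷ 3600 = 20 remainder 2758
Minutes: 2758 ÷ 60 = 45 remainder 58
Seconds: 58


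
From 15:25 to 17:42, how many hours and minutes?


End time in minutes: 17×60 + 42 = 1062
Start time in minutes: 15×60 + 25 = 925
Difference = 1062 - 925 = 137 minutes
= 2 hours 17 minutes

2h 17m


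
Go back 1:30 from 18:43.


17:13

Start: 1123 minutes from midnight
Subtract: 90 minutes
Remaining: 1123 - 90 = 1033
Hours: 17, Minutes: 13


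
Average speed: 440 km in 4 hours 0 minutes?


110.0 km/h

Distance: 440 km
Time: 4 hours
Speed = 440 / 4 = 110.0 km/h


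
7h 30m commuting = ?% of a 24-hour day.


31.3%

Time: 450 minutes
Day: 1440 minutes
Percentage = (450/1440) × 100 ≈ 31.3%


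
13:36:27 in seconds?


48987 seconds

Hours: 13 × 3600 = 46800
Minutes: 36 × 60 = 2160
Seconds: 27
Total = 46800 + 2160 + 27 = 48987


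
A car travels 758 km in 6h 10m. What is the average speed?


Distance: 758 km
Time: 6h 10m = 370 min = 370/60 = 37/6 hours
Speed = 758 ÷ (37/6) = 758 × 6 / 37 = 4548/37 ≈ 122.9 km/h

122.9 km/h


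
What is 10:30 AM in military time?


10:30

Input: 10:30 AM
AM hour stays: 10


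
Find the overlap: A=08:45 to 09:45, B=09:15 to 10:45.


Meeting A: 525-585 (in minutes from midnight)
Meeting B: 555-645
Overlap start = max(525, 555) = 555
Overlap end = min(585, 645) = 585
Overlap = max(0, 585 - 555) = 30 min

30 minutes


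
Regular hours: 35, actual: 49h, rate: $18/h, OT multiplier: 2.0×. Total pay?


$1134.00

Regular: 35h × $18 = $630.00
Overtime: 49 - 35 = 14h
OT pay: 14h × $18 × 2.0 = $504.00
Total = $630.00 + $504.00 = $1134.00


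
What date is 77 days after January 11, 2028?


March 28, 2028

Start: January 11, 2028
Add 77 days
January 11 → February 1: 31 - 11 + 1 = 21 days (77 - 21 = 56 left)
February 1 → March 1: 29 - 1 + 1 = 29 days (56 - 29 = 27 left)
March 1 + 27 = March 28, 2028


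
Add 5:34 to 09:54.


Start: 594 minutes from midnight
Add: 334 minutes
Total: 928 minutes
Hours: 928 ÷ 60 = 15 remainder 28

15:28


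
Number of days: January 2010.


Month: January (month 1)
January has 31 days

31 days


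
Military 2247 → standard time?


Hour: 22
22 - 12 = 10 → PM

10:47 PM


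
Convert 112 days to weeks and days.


16 weeks 0 days

Weeks: 112 ÷ 7 = 16 remainder 0


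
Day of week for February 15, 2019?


Friday

Zeller's congruence:
q=15, m=14, k=18, j=20
h = (15 + ⌊13×15/5⌋ + 18 + ⌊18/4⌋ + ⌊20/4⌋ - 2×20) mod 7
= (15 + 39 + 18 + 4 + 5 - 40) mod 7
= 41 mod 7 = 6
h=6 → Friday


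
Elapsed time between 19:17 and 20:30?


End time in minutes: 20×60 + 30 = 1230
Start time in minutes: 19×60 + 17 = 1157
Difference = 1230 - 1157 = 73 minutes
= 1 hours 13 minutes

1h 13m


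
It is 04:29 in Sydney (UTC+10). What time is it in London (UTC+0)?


Time difference = UTC+0 - UTC+10 = -10 hours
New hour = (4 -10) mod 24
= -6 mod 24 = 18
Minutes unchanged → 18:29; -6 < 0 → previous day

18:29 (previous day)


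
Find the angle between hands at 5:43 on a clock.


86.5°

Hour hand = 5×30 + 43×0.5 = 171.5°
Minute hand = 43×6 = 258°
Difference = |171.5 - 258| = 86.5°


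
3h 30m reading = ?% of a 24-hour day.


14.6%

Time: 210 minutes
Day: 1440 minutes
Percentage = (210/1440) × 100 ≈ 14.6%


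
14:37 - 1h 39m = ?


Start: 877 minutes from midnight
Subtract: 99 minutes
Remaining: 877 - 99 = 778
Hours: 12, Minutes: 58

12:58


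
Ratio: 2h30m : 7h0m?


5:14 (0.36)

Duration 1: 150 minutes
Duration 2: 420 minutes
Ratio = 150:420
GCD = 30
Simplified = 5:14
As a decimal: 5/14 ≈ 0.36


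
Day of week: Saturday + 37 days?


Monday

Start: Saturday (index 5)
(5 + 37) mod 7
= 42 mod 7
= 0
Index 0 → Monday


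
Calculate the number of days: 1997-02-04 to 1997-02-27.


From February 4, 1997 to February 27, 1997
Same month: 27 - 4 = 23 days

23 days


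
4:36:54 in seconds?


16614 seconds

Hours: 4 × 3600 = 14400
Minutes: 36 × 60 = 2160
Seconds: 54
Total = 14400 + 2160 + 54 = 16614


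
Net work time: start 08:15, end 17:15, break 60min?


Total time = (17×60+15) - (8×60+15)
= 1035 - 495 = 540 min
Minus break: 540 - 60 = 480 min
= 8h 0m

8h 0m (480 minutes)


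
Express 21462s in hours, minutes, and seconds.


Hours: 21462 ÷ 3600 = 5 remainder 3462
Minutes: 3462 ÷ 60 = 57 remainder 42
Seconds: 42

5h 57m 42s


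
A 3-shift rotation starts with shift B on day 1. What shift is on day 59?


Shift C

Shifts: A, B, C
Start: B (index 1)
Day 59: (1 + 59 - 1) mod 3
= 59 mod 3
= 2
Index 2 → shift C


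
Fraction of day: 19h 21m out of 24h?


Total minutes: 19×60 + 21 = 1161
Day = 24×60 = 1440 minutes
Fraction = 1161/1440 ≈ 0.8063
As a percentage: 1161/1440 × 100 ≈ 80.63%

0.8063 (80.63%)


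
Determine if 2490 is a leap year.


No

Rules: divisible by 4 AND (not by 100 OR by 400)
2490 ÷ 4 = 622 remainder 2 → not divisible by 4
Not divisible by 4 → not a leap year


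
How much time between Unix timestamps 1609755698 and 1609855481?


Difference = 1609855481 - 1609755698 = 99783 seconds
In hours: 99783 / 3600 ≈ 27.7
In days: 99783 / 86400 ≈ 1.15

99783 seconds (27.7 hours / 1.15 days)


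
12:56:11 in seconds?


Hours: 12 × 3600 = 43200
Minutes: 56 × 60 = 3360
Seconds: 11
Total = 43200 + 3360 + 11 = 46571

46571 seconds


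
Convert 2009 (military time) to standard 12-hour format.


Hour: 20
20 - 12 = 8 → PM

8:09 PM


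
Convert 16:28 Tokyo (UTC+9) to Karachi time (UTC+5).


12:28

Time difference = UTC+5 - UTC+9 = -4 hours
New hour = (16 -4) mod 24
= 12 mod 24 = 12
Minutes unchanged → 12:28


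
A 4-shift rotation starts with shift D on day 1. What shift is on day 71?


Shift B

Shifts: A, B, C, D
Start: D (index 3)
Day 71: (3 + 71 - 1) mod 4
= 73 mod 4
= 1
Index 1 → shift B


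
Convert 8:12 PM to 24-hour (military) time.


Input: 8:12 PM
PM: 8 + 12 = 20

20:12


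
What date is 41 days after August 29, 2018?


Start: August 29, 2018
Add 41 days
August 29 → September 1: 31 - 29 + 1 = 3 days (41 - 3 = 38 left)
September 1 → October 1: 30 - 1 + 1 = 30 days (38 - 30 = 8 left)
October 1 + 8 = October 9, 2018

October 9, 2018


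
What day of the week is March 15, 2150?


Zeller's congruence:
q=15, m=3, k=50, j=21
h = (15 + ⌊13×4/5⌋ + 50 + ⌊50/4⌋ + ⌊21/4⌋ - 2×21) mod 7
= (15 + 10 + 50 + 12 + 5 - 42) mod 7
= 50 mod 7 = 1
h=1 → Sunday

Sunday


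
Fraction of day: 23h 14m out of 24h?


0.9681 (96.81%)

Total minutes: 23×60 + 14 = 1394
Day = 24×60 = 1440 minutes
Fraction = 1394/1440 ≈ 0.9681
As a percentage: 1394/1440 × 100 ≈ 96.81%


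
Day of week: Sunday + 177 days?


Tuesday

Start: Sunday (index 6)
(6 + 177) mod 7
= 183 mod 7
= 1
Index 1 → Tuesday


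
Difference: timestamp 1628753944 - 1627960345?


Difference = 1628753944 - 1627960345 = 793599 seconds
In hours: 793599 / 3600 ≈ 220.4
In days: 793599 / 86400 ≈ 9.19

793599 seconds (220.4 hours / 9.19 days)


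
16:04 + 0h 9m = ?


Start: 964 minutes from midnight
Add: 9 minutes
Total: 973 minutes
Hours: 973 ÷ 60 = 16 remainder 13

16:13


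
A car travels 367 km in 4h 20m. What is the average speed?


Distance: 367 km
Time: 4h 20m = 260 min = 260/60 = 13/3 hours
Speed = 367 ÷ (13/3) = 367 × 3 / 13 = 1101/13 ≈ 84.7 km/h

84.7 km/h


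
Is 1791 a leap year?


No

Rules: divisible by 4 AND (not by 100 OR by 400)
1791 ÷ 4 = 447 remainder 3 → not divisible by 4
Not divisible by 4 → not a leap year
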